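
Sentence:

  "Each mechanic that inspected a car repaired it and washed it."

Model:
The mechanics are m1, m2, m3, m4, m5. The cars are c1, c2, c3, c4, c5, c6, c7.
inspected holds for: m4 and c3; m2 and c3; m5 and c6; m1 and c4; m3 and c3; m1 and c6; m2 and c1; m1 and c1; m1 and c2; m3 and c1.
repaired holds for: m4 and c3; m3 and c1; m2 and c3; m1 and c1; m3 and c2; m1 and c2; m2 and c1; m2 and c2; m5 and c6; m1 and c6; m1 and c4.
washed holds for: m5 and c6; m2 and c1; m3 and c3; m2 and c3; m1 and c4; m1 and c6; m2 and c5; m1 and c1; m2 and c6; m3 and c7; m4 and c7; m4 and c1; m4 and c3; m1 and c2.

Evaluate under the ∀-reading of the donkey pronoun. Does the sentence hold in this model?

"it" takes "a car" as antecedent — a donkey pronoun bound across the clause boundary.
Strong reading: for every (m,c) with inspected(m,c), repaired(m,c) ∧ washed(m,c).
Restrictor pairs: (m1,c1) ✓  (m1,c2) ✓  (m1,c4) ✓  (m1,c6) ✓  (m2,c1) ✓  (m2,c3) ✓  (m3,c1) ✗  (m3,c3) ✗  (m4,c3) ✓  (m5,c6) ✓
Counterexample: (m3,c1) is in inspected but fails the scope.

False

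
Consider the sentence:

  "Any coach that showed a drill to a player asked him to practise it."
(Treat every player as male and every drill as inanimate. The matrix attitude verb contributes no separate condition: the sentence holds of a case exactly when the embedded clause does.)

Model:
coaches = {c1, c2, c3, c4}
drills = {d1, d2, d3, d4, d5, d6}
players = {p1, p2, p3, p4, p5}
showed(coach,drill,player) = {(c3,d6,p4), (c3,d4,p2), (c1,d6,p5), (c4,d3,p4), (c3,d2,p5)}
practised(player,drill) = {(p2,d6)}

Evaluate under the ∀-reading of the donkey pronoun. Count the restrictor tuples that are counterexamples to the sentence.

"him" takes "a player" as antecedent and "it" takes "a drill"; both are donkey pronouns co-varying with the restrictor.
Strong reading: for every (c,d,p) with showed(c,d,p), practised(p,d).
Restrictor triples: (c1,d6,p5)→practised(p5,d6) ✗  (c3,d2,p5)→practised(p5,d2) ✗  (c3,d4,p2)→practised(p2,d4) ✗  (c3,d6,p4)→practised(p4,d6) ✗  (c4,d3,p4)→practised(p4,d3) ✗
Counterexamples (restrictor triples failing the scope): 5.

5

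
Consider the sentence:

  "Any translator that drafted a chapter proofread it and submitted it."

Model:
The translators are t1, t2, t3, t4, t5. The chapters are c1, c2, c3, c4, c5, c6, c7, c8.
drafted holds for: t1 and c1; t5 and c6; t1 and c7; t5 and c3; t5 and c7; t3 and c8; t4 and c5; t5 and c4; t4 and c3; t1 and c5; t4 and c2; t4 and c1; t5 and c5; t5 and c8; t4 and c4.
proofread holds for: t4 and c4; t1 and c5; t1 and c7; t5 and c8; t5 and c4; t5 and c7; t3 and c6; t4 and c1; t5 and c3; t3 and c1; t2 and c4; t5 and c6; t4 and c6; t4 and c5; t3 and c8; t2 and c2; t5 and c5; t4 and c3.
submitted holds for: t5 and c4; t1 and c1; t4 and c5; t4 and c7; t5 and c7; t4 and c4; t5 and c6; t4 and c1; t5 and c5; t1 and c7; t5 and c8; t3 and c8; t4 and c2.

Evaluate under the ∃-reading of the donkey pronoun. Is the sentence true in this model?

"it" takes "a chapter" as antecedent — a donkey pronoun bound across the clause boundary.
Weak reading: every translator t with some drafted-chapter has at least one drafted-chapter c such that proofread(t,c) ∧ submitted(t,c).
Per translator: t1:✓  t3:✓  t4:✓  t5:✓
Every translator in the restrictor has a witness.

True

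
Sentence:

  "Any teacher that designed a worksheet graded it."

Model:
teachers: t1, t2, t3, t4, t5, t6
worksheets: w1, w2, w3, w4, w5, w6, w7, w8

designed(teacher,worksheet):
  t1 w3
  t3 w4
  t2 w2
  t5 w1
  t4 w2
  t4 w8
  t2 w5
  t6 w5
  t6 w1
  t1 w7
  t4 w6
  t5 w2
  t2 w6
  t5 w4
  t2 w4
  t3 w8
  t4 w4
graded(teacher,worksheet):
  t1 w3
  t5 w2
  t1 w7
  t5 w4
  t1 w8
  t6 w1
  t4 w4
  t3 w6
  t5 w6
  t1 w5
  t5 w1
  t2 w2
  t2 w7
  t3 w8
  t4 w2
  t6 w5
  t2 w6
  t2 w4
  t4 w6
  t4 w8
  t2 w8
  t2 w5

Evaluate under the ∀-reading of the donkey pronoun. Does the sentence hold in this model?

False

"it" takes "a worksheet" as antecedent — a donkey pronoun bound across the clause boundary.
Strong reading: for every (t,w) with designed(t,w), graded(t,w).
Restrictor pairs: (t1,w3) ✓  (t1,w7) ✓  (t2,w2) ✓  (t2,w4) ✓  (t2,w5) ✓  (t2,w6) ✓  (t3,w4) ✗  (t3,w8) ✓  (t4,w2) ✓  (t4,w4) ✓  (t4,w6) ✓  (t4,w8) ✓  (t5,w1) ✓  (t5,w2) ✓  (t5,w4) ✓  (t6,w1) ✓  (t6,w5) ✓
Counterexample: (t3,w4) is in designed but fails the scope.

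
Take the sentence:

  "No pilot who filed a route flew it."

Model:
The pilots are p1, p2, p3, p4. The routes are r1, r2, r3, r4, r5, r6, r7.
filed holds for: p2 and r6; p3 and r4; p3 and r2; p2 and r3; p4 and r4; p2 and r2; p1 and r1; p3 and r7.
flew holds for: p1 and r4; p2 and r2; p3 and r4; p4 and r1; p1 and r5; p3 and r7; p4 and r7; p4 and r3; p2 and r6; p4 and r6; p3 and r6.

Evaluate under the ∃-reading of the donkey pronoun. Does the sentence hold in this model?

False

"it" takes "a route" as antecedent — a donkey pronoun bound across the clause boundary.
Truth condition: for no (p,r) with filed(p,r) does flew(p,r) hold.
Restrictor pairs — does the scope hold? (p1,r1):fails  (p2,r2):holds  (p2,r3):fails  (p2,r6):holds  (p3,r2):fails  (p3,r4):holds  (p3,r7):holds  (p4,r4):fails
Scope holds for 4 pair(s), so the sentence is false.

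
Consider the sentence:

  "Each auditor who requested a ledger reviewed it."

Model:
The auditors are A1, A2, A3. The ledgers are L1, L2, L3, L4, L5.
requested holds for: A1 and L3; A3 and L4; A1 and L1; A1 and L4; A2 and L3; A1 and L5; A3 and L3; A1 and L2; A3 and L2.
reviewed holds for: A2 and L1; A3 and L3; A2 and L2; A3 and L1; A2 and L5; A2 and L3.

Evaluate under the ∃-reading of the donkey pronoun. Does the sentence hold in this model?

False

"it" takes "a ledger" as antecedent — a donkey pronoun bound across the clause boundary.
Weak reading: every auditor a with some requested-ledger has at least one requested-ledger l such that reviewed(a,l).
Per auditor: A1:✗  A2:✓  A3:✓
A1 has no witness among its requested-ledgers.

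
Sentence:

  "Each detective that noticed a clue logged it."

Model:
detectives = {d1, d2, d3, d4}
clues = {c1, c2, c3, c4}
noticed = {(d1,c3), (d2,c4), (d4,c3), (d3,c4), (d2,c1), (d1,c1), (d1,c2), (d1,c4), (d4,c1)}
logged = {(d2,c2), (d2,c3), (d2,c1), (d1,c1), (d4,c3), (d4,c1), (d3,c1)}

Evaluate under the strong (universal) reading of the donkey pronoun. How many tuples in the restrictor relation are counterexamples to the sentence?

5

"it" takes "a clue" as antecedent — a donkey pronoun bound across the clause boundary.
Strong reading: for every (d,c) with noticed(d,c), logged(d,c).
Restrictor pairs: (d1,c1) ✓  (d1,c2) ✗  (d1,c3) ✗  (d1,c4) ✗  (d2,c1) ✓  (d2,c4) ✗  (d3,c4) ✗  (d4,c1) ✓  (d4,c3) ✓
Counterexamples (restrictor pairs failing the scope): 5.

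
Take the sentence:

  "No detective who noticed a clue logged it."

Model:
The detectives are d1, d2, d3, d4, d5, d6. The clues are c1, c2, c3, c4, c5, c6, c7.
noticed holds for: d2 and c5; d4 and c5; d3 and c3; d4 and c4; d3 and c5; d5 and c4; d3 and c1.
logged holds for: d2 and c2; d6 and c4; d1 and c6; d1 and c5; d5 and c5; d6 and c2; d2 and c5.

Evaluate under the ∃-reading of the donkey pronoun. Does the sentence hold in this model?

"it" takes "a clue" as antecedent — a donkey pronoun bound across the clause boundary.
Truth condition: for no (d,c) with noticed(d,c) does logged(d,c) hold.
Restrictor pairs — does the scope hold? (d2,c5):holds  (d3,c1):fails  (d3,c3):fails  (d3,c5):fails  (d4,c4):fails  (d4,c5):fails  (d5,c4):fails
Scope holds for 1 pair(s), so the sentence is false.

False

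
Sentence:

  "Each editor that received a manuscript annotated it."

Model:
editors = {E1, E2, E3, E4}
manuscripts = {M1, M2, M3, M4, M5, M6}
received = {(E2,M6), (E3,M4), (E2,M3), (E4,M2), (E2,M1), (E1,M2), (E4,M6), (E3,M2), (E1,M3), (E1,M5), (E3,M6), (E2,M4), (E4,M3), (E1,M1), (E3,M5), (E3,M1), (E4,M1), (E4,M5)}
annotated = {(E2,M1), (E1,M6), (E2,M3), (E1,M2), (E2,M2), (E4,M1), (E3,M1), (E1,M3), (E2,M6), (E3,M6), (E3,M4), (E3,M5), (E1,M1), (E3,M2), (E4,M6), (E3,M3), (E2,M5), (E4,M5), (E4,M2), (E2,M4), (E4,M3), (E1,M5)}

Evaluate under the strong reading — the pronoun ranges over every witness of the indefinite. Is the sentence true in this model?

True

"it" takes "a manuscript" as antecedent — a donkey pronoun bound across the clause boundary.
Strong reading: for every (e,m) with received(e,m), annotated(e,m).
Restrictor pairs: (E1,M1) ✓  (E1,M2) ✓  (E1,M3) ✓  (E1,M5) ✓  (E2,M1) ✓  (E2,M3) ✓  (E2,M4) ✓  (E2,M6) ✓  (E3,M1) ✓  (E3,M2) ✓  (E3,M4) ✓  (E3,M5) ✓  (E3,M6) ✓  (E4,M1) ✓  (E4,M2) ✓  (E4,M3) ✓  (E4,M5) ✓  (E4,M6) ✓
Every restrictor pair satisfies the scope.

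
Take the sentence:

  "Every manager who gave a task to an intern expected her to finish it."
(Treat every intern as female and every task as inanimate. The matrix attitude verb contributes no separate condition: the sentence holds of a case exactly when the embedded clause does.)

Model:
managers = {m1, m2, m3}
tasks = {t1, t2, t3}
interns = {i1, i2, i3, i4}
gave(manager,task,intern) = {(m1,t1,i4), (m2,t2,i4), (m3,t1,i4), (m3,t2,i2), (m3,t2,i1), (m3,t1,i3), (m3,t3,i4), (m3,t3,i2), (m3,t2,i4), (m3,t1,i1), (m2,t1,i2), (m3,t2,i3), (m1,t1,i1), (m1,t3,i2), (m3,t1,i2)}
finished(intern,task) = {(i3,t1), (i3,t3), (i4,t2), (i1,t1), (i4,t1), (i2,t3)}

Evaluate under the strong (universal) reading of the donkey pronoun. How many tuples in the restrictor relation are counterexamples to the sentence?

"her" takes "an intern" as antecedent and "it" takes "a task"; both are donkey pronouns co-varying with the restrictor.
Strong reading: for every (m,t,i) with gave(m,t,i), finished(i,t).
Restrictor triples: (m1,t1,i1)→finished(i1,t1) ✓  (m1,t1,i4)→finished(i4,t1) ✓  (m1,t3,i2)→finished(i2,t3) ✓  (m2,t1,i2)→finished(i2,t1) ✗  (m2,t2,i4)→finished(i4,t2) ✓  (m3,t1,i1)→finished(i1,t1) ✓  (m3,t1,i2)→finished(i2,t1) ✗  (m3,t1,i3)→finished(i3,t1) ✓  (m3,t1,i4)→finished(i4,t1) ✓  (m3,t2,i1)→finished(i1,t2) ✗  (m3,t2,i2)→finished(i2,t2) ✗  (m3,t2,i3)→finished(i3,t2) ✗  (m3,t2,i4)→finished(i4,t2) ✓  (m3,t3,i2)→finished(i2,t3) ✓  (m3,t3,i4)→finished(i4,t3) ✗
Counterexamples (restrictor triples failing the scope): 6.

6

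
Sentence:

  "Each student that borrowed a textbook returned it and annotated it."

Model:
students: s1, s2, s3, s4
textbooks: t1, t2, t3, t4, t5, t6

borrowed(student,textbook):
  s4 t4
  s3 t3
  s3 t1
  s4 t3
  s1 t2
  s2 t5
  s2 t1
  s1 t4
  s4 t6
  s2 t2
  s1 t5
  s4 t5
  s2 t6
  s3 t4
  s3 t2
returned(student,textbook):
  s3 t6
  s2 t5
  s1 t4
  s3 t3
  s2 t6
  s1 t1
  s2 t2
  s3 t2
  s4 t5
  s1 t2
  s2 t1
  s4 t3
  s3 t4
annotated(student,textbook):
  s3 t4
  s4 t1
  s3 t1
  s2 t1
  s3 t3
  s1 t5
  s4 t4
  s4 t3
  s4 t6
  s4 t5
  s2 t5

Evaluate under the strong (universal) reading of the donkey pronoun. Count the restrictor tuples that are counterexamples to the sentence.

9

"it" takes "a textbook" as antecedent — a donkey pronoun bound across the clause boundary.
Strong reading: for every (s,t) with borrowed(s,t), returned(s,t) ∧ annotated(s,t).
Restrictor pairs: (s1,t2) ✗  (s1,t4) ✗  (s1,t5) ✗  (s2,t1) ✓  (s2,t2) ✗  (s2,t5) ✓  (s2,t6) ✗  (s3,t1) ✗  (s3,t2) ✗  (s3,t3) ✓  (s3,t4) ✓  (s4,t3) ✓  (s4,t4) ✗  (s4,t5) ✓  (s4,t6) ✗
Counterexamples (restrictor pairs failing the scope): 9.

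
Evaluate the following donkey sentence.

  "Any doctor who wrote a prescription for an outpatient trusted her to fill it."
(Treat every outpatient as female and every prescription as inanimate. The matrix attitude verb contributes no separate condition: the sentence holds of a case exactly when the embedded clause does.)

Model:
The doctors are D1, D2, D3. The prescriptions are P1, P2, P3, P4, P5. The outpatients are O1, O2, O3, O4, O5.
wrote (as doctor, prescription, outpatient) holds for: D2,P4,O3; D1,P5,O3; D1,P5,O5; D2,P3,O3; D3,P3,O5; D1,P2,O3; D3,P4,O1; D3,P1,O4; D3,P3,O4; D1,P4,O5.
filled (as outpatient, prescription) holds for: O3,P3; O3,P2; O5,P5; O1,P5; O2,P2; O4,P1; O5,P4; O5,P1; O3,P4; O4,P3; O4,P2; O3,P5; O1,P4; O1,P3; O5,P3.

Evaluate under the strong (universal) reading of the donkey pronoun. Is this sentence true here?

"her" takes "an outpatient" as antecedent and "it" takes "a prescription"; both are donkey pronouns co-varying with the restrictor.
Strong reading: for every (d,p,o) with wrote(d,p,o), filled(o,p).
Restrictor triples: (D1,P2,O3)→filled(O3,P2) ✓  (D1,P4,O5)→filled(O5,P4) ✓  (D1,P5,O3)→filled(O3,P5) ✓  (D1,P5,O5)→filled(O5,P5) ✓  (D2,P3,O3)→filled(O3,P3) ✓  (D2,P4,O3)→filled(O3,P4) ✓  (D3,P1,O4)→filled(O4,P1) ✓  (D3,P3,O4)→filled(O4,P3) ✓  (D3,P3,O5)→filled(O5,P3) ✓  (D3,P4,O1)→filled(O1,P4) ✓
Every restrictor triple satisfies the scope.

True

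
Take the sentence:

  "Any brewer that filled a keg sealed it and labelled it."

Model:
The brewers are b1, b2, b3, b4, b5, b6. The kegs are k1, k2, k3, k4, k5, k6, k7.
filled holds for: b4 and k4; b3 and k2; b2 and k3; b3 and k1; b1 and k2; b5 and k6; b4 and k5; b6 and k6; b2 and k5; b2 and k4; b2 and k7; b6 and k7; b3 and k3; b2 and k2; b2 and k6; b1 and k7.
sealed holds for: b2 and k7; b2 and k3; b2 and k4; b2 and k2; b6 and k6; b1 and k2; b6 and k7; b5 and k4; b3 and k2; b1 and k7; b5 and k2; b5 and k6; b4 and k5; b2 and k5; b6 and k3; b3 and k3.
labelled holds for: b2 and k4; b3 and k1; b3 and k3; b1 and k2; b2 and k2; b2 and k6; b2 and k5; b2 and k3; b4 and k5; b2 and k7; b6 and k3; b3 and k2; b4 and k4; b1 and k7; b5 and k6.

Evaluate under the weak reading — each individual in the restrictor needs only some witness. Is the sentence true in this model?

False

"it" takes "a keg" as antecedent — a donkey pronoun bound across the clause boundary.
Weak reading: every brewer b with some filled-keg has at least one filled-keg k such that sealed(b,k) ∧ labelled(b,k).
Per brewer: b1:✓  b2:✓  b3:✓  b4:✓  b5:✓  b6:✗
b6 has no witness among its filled-kegs.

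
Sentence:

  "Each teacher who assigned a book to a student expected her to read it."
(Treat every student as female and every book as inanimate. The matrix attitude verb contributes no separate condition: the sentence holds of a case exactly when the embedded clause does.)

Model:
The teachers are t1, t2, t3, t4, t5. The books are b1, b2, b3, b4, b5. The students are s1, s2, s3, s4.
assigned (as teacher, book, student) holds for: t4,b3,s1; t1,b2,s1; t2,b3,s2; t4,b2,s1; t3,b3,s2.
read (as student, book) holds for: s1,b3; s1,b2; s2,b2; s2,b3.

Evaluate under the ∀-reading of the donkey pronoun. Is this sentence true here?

True

"her" takes "a student" as antecedent and "it" takes "a book"; both are donkey pronouns co-varying with the restrictor.
Strong reading: for every (t,b,s) with assigned(t,b,s), read(s,b).
Restrictor triples: (t1,b2,s1)→read(s1,b2) ✓  (t2,b3,s2)→read(s2,b3) ✓  (t3,b3,s2)→read(s2,b3) ✓  (t4,b2,s1)→read(s1,b2) ✓  (t4,b3,s1)→read(s1,b3) ✓
Every restrictor triple satisfies the scope.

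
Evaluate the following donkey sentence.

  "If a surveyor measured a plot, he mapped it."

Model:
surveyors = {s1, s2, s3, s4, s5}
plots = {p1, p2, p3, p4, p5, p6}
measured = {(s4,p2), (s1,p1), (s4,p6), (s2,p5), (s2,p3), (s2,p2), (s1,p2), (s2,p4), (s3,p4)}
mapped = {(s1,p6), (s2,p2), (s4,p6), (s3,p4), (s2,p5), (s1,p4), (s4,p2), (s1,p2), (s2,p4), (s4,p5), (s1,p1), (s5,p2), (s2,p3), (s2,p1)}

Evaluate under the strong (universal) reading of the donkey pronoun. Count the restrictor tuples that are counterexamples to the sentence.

"it" takes "a plot" as antecedent — a donkey pronoun bound across the clause boundary.
Strong reading: for every (s,p) with measured(s,p), mapped(s,p).
Restrictor pairs: (s1,p1) ✓  (s1,p2) ✓  (s2,p2) ✓  (s2,p3) ✓  (s2,p4) ✓  (s2,p5) ✓  (s3,p4) ✓  (s4,p2) ✓  (s4,p6) ✓
Counterexamples (restrictor pairs failing the scope): 0.

0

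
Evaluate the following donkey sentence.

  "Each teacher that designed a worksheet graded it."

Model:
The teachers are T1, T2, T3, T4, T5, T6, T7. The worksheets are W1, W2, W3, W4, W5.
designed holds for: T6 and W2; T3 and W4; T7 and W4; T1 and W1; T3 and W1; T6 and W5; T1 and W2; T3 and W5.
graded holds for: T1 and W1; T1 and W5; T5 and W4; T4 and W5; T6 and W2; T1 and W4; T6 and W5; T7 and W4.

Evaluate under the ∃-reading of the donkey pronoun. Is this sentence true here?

False

"it" takes "a worksheet" as antecedent — a donkey pronoun bound across the clause boundary.
Weak reading: every teacher t with some designed-worksheet has at least one designed-worksheet w such that graded(t,w).
Per teacher: T1:✓  T3:✗  T6:✓  T7:✓
T3 has no witness among its designed-worksheets.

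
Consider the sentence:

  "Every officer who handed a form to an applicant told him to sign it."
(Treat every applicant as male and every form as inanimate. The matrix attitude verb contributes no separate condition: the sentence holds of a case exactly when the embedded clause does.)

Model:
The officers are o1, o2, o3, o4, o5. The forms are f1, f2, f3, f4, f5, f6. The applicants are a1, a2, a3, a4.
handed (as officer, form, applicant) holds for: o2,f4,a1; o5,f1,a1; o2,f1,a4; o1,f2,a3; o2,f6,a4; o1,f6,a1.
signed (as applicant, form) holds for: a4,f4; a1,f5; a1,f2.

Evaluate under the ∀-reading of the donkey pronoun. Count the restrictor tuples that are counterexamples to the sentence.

"him" takes "an applicant" as antecedent and "it" takes "a form"; both are donkey pronouns co-varying with the restrictor.
Strong reading: for every (o,f,a) with handed(o,f,a), signed(a,f).
Restrictor triples: (o1,f2,a3)→signed(a3,f2) ✗  (o1,f6,a1)→signed(a1,f6) ✗  (o2,f1,a4)→signed(a4,f1) ✗  (o2,f4,a1)→signed(a1,f4) ✗  (o2,f6,a4)→signed(a4,f6) ✗  (o5,f1,a1)→signed(a1,f1) ✗
Counterexamples (restrictor triples failing the scope): 6.

6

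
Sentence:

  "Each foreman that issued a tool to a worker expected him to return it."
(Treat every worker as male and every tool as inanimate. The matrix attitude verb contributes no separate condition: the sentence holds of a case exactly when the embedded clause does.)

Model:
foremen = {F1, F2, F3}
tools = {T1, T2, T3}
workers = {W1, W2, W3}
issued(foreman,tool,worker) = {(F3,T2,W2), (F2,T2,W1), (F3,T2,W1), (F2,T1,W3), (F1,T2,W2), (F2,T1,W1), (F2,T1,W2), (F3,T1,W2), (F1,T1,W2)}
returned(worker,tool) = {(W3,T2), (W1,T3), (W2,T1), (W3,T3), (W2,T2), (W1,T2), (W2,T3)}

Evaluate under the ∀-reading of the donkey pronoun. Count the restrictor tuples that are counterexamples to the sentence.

"him" takes "a worker" as antecedent and "it" takes "a tool"; both are donkey pronouns co-varying with the restrictor.
Strong reading: for every (f,t,w) with issued(f,t,w), returned(w,t).
Restrictor triples: (F1,T1,W2)→returned(W2,T1) ✓  (F1,T2,W2)→returned(W2,T2) ✓  (F2,T1,W1)→returned(W1,T1) ✗  (F2,T1,W2)→returned(W2,T1) ✓  (F2,T1,W3)→returned(W3,T1) ✗  (F2,T2,W1)→returned(W1,T2) ✓  (F3,T1,W2)→returned(W2,T1) ✓  (F3,T2,W1)→returned(W1,T2) ✓  (F3,T2,W2)→returned(W2,T2) ✓
Counterexamples (restrictor triples failing the scope): 2.

2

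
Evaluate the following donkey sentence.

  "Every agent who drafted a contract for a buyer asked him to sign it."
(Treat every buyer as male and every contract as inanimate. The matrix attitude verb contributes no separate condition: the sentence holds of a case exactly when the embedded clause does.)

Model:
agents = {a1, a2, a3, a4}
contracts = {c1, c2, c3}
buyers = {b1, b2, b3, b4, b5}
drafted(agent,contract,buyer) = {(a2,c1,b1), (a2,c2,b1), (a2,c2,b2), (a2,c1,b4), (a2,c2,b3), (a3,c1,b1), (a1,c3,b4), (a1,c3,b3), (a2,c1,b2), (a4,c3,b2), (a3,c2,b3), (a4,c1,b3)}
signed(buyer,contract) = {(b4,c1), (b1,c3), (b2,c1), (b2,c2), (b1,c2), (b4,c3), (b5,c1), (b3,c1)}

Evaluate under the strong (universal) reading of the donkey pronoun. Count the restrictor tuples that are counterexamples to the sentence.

6

"him" takes "a buyer" as antecedent and "it" takes "a contract"; both are donkey pronouns co-varying with the restrictor.
Strong reading: for every (a,c,b) with drafted(a,c,b), signed(b,c).
Restrictor triples: (a1,c3,b3)→signed(b3,c3) ✗  (a1,c3,b4)→signed(b4,c3) ✓  (a2,c1,b1)→signed(b1,c1) ✗  (a2,c1,b2)→signed(b2,c1) ✓  (a2,c1,b4)→signed(b4,c1) ✓  (a2,c2,b1)→signed(b1,c2) ✓  (a2,c2,b2)→signed(b2,c2) ✓  (a2,c2,b3)→signed(b3,c2) ✗  (a3,c1,b1)→signed(b1,c1) ✗  (a3,c2,b3)→signed(b3,c2) ✗  (a4,c1,b3)→signed(b3,c1) ✓  (a4,c3,b2)→signed(b2,c3) ✗
Counterexamples (restrictor triples failing the scope): 6.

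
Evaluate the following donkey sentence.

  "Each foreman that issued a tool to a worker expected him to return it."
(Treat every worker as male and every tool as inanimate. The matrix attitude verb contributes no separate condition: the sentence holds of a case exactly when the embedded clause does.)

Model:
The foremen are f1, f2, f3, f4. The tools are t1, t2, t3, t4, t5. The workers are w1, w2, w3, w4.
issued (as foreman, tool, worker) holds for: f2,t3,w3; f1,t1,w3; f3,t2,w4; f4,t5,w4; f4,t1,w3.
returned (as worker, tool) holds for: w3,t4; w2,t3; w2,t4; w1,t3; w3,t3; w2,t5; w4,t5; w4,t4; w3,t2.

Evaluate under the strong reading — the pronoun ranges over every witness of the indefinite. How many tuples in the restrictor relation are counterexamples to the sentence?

"him" takes "a worker" as antecedent and "it" takes "a tool"; both are donkey pronouns co-varying with the restrictor.
Strong reading: for every (f,t,w) with issued(f,t,w), returned(w,t).
Restrictor triples: (f1,t1,w3)→returned(w3,t1) ✗  (f2,t3,w3)→returned(w3,t3) ✓  (f3,t2,w4)→returned(w4,t2) ✗  (f4,t1,w3)→returned(w3,t1) ✗  (f4,t5,w4)→returned(w4,t5) ✓
Counterexamples (restrictor triples failing the scope): 3.

3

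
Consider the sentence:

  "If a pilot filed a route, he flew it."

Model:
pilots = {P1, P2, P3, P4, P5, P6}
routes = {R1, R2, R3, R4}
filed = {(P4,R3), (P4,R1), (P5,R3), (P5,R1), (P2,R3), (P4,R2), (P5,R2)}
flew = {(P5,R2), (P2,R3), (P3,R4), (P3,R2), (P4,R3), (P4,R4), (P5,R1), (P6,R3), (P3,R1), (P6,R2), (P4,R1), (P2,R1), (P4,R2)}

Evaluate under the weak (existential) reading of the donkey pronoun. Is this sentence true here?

True

"it" takes "a route" as antecedent — a donkey pronoun bound across the clause boundary.
Weak reading: every pilot p with some filed-route has at least one filed-route r such that flew(p,r).
Per pilot: P2:✓  P4:✓  P5:✓
Every pilot in the restrictor has a witness.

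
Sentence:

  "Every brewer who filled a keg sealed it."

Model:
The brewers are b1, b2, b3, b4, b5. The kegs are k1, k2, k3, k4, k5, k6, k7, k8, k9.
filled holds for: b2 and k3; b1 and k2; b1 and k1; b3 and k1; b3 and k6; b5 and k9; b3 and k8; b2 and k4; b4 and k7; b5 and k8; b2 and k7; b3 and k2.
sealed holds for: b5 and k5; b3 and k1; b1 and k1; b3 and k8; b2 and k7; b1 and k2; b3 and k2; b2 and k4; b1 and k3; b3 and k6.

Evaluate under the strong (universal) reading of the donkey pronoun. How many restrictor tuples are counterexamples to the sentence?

4

"it" takes "a keg" as antecedent — a donkey pronoun bound across the clause boundary.
Strong reading: for every (b,k) with filled(b,k), sealed(b,k).
Restrictor pairs: (b1,k1) ✓  (b1,k2) ✓  (b2,k3) ✗  (b2,k4) ✓  (b2,k7) ✓  (b3,k1) ✓  (b3,k2) ✓  (b3,k6) ✓  (b3,k8) ✓  (b4,k7) ✗  (b5,k8) ✗  (b5,k9) ✗
Counterexamples (restrictor pairs failing the scope): 4.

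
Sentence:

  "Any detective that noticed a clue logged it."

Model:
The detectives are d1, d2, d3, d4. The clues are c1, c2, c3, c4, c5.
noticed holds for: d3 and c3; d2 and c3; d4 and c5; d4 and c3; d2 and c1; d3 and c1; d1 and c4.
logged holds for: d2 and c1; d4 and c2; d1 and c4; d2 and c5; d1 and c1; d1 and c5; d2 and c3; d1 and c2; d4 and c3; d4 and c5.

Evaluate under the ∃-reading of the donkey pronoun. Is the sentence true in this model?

"it" takes "a clue" as antecedent — a donkey pronoun bound across the clause boundary.
Weak reading: every detective d with some noticed-clue has at least one noticed-clue c such that logged(d,c).
Per detective: d1:✓  d2:✓  d3:✗  d4:✓
d3 has no witness among its noticed-clues.

False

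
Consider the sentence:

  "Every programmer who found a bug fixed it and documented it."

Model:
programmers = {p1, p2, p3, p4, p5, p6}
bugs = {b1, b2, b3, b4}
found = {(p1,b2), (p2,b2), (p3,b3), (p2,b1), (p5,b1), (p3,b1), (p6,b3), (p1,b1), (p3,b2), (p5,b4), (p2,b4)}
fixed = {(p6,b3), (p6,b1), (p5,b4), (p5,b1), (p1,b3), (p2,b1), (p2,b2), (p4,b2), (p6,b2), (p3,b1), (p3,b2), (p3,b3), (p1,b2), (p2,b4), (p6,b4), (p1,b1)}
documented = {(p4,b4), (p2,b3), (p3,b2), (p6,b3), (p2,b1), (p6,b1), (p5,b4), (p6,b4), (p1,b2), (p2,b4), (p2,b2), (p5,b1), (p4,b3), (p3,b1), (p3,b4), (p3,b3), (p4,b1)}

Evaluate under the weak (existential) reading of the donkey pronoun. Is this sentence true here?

True

"it" takes "a bug" as antecedent — a donkey pronoun bound across the clause boundary.
Weak reading: every programmer p with some found-bug has at least one found-bug b such that fixed(p,b) ∧ documented(p,b).
Per programmer: p1:✓  p2:✓  p3:✓  p5:✓  p6:✓
Every programmer in the restrictor has a witness.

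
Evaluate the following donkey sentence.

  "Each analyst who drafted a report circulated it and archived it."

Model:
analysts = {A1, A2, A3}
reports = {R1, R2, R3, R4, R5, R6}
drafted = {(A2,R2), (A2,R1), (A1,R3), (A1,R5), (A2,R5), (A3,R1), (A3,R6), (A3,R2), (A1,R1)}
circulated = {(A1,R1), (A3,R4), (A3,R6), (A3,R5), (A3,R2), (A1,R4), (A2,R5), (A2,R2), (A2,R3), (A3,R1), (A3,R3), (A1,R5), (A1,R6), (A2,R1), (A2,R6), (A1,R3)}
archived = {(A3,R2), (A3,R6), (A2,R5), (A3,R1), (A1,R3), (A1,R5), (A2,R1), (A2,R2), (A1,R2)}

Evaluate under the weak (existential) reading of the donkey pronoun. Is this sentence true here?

"it" takes "a report" as antecedent — a donkey pronoun bound across the clause boundary.
Weak reading: every analyst a with some drafted-report has at least one drafted-report r such that circulated(a,r) ∧ archived(a,r).
Per analyst: A1:✓  A2:✓  A3:✓
Every analyst in the restrictor has a witness.

True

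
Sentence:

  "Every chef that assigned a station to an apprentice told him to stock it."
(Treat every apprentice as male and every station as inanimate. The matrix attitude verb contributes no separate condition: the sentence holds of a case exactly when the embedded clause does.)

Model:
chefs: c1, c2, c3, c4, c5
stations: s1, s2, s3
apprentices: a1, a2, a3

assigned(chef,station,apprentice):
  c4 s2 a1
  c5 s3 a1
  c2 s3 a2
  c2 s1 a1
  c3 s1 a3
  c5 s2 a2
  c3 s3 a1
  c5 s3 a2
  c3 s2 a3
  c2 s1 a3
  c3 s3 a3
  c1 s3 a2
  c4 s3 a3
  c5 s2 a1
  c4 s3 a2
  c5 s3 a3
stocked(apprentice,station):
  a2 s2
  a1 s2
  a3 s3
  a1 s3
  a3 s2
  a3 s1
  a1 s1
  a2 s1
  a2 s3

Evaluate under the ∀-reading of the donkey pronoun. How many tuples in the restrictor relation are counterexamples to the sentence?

0

"him" takes "an apprentice" as antecedent and "it" takes "a station"; both are donkey pronouns co-varying with the restrictor.
Strong reading: for every (c,s,a) with assigned(c,s,a), stocked(a,s).
Restrictor triples: (c1,s3,a2)→stocked(a2,s3) ✓  (c2,s1,a1)→stocked(a1,s1) ✓  (c2,s1,a3)→stocked(a3,s1) ✓  (c2,s3,a2)→stocked(a2,s3) ✓  (c3,s1,a3)→stocked(a3,s1) ✓  (c3,s2,a3)→stocked(a3,s2) ✓  (c3,s3,a1)→stocked(a1,s3) ✓  (c3,s3,a3)→stocked(a3,s3) ✓  (c4,s2,a1)→stocked(a1,s2) ✓  (c4,s3,a2)→stocked(a2,s3) ✓  (c4,s3,a3)→stocked(a3,s3) ✓  (c5,s2,a1)→stocked(a1,s2) ✓  (c5,s2,a2)→stocked(a2,s2) ✓  (c5,s3,a1)→stocked(a1,s3) ✓  (c5,s3,a2)→stocked(a2,s3) ✓  (c5,s3,a3)→stocked(a3,s3) ✓
Counterexamples (restrictor triples failing the scope): 0.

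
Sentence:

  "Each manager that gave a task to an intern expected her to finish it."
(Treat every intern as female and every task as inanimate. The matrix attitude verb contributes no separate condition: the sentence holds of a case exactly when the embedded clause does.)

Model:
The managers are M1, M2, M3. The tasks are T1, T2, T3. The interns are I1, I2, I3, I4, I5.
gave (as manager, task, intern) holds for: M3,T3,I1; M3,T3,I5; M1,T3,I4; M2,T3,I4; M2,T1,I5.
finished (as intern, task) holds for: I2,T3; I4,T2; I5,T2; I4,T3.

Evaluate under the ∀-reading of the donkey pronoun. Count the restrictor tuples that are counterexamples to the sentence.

"her" takes "an intern" as antecedent and "it" takes "a task"; both are donkey pronouns co-varying with the restrictor.
Strong reading: for every (m,t,i) with gave(m,t,i), finished(i,t).
Restrictor triples: (M1,T3,I4)→finished(I4,T3) ✓  (M2,T1,I5)→finished(I5,T1) ✗  (M2,T3,I4)→finished(I4,T3) ✓  (M3,T3,I1)→finished(I1,T3) ✗  (M3,T3,I5)→finished(I5,T3) ✗
Counterexamples (restrictor triples failing the scope): 3.

3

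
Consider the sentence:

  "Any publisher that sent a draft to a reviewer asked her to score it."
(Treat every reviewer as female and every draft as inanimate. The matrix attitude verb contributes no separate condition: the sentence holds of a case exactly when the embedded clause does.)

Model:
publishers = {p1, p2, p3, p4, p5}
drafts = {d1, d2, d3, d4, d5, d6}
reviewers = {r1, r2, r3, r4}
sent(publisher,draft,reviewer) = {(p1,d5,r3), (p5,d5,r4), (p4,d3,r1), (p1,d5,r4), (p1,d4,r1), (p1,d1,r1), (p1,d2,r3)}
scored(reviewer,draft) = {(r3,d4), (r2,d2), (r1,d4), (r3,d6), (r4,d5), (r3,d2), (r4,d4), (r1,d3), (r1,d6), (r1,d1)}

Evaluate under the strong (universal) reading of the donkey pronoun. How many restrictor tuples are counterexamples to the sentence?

1

"her" takes "a reviewer" as antecedent and "it" takes "a draft"; both are donkey pronouns co-varying with the restrictor.
Strong reading: for every (p,d,r) with sent(p,d,r), scored(r,d).
Restrictor triples: (p1,d1,r1)→scored(r1,d1) ✓  (p1,d2,r3)→scored(r3,d2) ✓  (p1,d4,r1)→scored(r1,d4) ✓  (p1,d5,r3)→scored(r3,d5) ✗  (p1,d5,r4)→scored(r4,d5) ✓  (p4,d3,r1)→scored(r1,d3) ✓  (p5,d5,r4)→scored(r4,d5) ✓
Counterexamples (restrictor triples failing the scope): 1.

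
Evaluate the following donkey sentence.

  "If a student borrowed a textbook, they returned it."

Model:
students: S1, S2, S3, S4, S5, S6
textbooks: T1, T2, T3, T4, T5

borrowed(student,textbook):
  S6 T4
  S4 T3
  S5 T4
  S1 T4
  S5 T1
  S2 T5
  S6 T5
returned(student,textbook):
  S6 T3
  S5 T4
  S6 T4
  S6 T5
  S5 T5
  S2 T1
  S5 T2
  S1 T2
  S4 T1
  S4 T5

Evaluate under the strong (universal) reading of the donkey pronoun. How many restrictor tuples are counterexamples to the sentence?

"it" takes "a textbook" as antecedent — a donkey pronoun bound across the clause boundary.
Strong reading: for every (s,t) with borrowed(s,t), returned(s,t).
Restrictor pairs: (S1,T4) ✗  (S2,T5) ✗  (S4,T3) ✗  (S5,T1) ✗  (S5,T4) ✓  (S6,T4) ✓  (S6,T5) ✓
Counterexamples (restrictor pairs failing the scope): 4.

4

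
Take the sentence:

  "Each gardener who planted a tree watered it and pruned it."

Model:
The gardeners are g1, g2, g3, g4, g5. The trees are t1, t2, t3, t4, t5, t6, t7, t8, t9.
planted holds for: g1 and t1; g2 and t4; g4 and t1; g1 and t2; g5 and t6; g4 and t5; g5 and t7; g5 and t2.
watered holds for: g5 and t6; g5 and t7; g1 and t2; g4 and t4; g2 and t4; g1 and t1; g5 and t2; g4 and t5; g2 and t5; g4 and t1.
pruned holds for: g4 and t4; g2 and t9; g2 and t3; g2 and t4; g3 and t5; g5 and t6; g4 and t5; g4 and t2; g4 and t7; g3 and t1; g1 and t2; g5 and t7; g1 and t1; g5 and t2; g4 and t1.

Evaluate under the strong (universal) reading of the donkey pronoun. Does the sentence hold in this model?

True

"it" takes "a tree" as antecedent — a donkey pronoun bound across the clause boundary.
Strong reading: for every (g,t) with planted(g,t), watered(g,t) ∧ pruned(g,t).
Restrictor pairs: (g1,t1) ✓  (g1,t2) ✓  (g2,t4) ✓  (g4,t1) ✓  (g4,t5) ✓  (g5,t2) ✓  (g5,t6) ✓  (g5,t7) ✓
Every restrictor pair satisfies the scope.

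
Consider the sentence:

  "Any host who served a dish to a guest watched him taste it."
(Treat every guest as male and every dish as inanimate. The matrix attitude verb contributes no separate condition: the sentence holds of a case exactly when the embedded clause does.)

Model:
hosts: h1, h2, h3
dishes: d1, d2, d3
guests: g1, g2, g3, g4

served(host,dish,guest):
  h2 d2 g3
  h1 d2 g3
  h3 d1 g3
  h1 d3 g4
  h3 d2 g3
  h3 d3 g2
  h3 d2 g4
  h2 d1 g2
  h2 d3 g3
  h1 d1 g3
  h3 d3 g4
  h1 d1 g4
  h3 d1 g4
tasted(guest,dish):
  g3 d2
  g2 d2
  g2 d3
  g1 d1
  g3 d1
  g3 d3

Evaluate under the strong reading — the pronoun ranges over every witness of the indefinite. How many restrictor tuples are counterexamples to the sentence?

"him" takes "a guest" as antecedent and "it" takes "a dish"; both are donkey pronouns co-varying with the restrictor.
Strong reading: for every (h,d,g) with served(h,d,g), tasted(g,d).
Restrictor triples: (h1,d1,g3)→tasted(g3,d1) ✓  (h1,d1,g4)→tasted(g4,d1) ✗  (h1,d2,g3)→tasted(g3,d2) ✓  (h1,d3,g4)→tasted(g4,d3) ✗  (h2,d1,g2)→tasted(g2,d1) ✗  (h2,d2,g3)→tasted(g3,d2) ✓  (h2,d3,g3)→tasted(g3,d3) ✓  (h3,d1,g3)→tasted(g3,d1) ✓  (h3,d1,g4)→tasted(g4,d1) ✗  (h3,d2,g3)→tasted(g3,d2) ✓  (h3,d2,g4)→tasted(g4,d2) ✗  (h3,d3,g2)→tasted(g2,d3) ✓  (h3,d3,g4)→tasted(g4,d3) ✗
Counterexamples (restrictor triples failing the scope): 6.

6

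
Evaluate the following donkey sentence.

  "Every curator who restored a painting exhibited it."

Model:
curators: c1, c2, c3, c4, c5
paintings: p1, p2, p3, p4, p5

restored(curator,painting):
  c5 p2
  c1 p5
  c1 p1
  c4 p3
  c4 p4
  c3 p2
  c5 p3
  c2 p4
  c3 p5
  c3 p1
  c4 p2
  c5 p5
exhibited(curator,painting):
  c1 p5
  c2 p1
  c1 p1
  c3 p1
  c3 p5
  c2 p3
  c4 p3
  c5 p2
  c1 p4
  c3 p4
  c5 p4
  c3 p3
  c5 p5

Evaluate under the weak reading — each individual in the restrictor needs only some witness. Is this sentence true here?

False

"it" takes "a painting" as antecedent — a donkey pronoun bound across the clause boundary.
Weak reading: every curator c with some restored-painting has at least one restored-painting p such that exhibited(c,p).
Per curator: c1:✓  c2:✗  c3:✓  c4:✓  c5:✓
c2 has no witness among its restored-paintings.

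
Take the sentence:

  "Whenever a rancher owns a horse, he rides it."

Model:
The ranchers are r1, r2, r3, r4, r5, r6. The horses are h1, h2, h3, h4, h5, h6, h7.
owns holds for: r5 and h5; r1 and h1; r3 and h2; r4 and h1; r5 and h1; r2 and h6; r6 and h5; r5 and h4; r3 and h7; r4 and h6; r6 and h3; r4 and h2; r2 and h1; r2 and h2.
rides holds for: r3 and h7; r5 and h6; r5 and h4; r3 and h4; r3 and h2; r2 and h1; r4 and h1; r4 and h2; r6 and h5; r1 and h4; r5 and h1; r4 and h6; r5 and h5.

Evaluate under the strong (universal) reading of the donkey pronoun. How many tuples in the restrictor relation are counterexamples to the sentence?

4

"it" takes "a horse" as antecedent — a donkey pronoun bound across the clause boundary.
Strong reading: for every (r,h) with owns(r,h), rides(r,h).
Restrictor pairs: (r1,h1) ✗  (r2,h1) ✓  (r2,h2) ✗  (r2,h6) ✗  (r3,h2) ✓  (r3,h7) ✓  (r4,h1) ✓  (r4,h2) ✓  (r4,h6) ✓  (r5,h1) ✓  (r5,h4) ✓  (r5,h5) ✓  (r6,h3) ✗  (r6,h5) ✓
Counterexamples (restrictor pairs failing the scope): 4.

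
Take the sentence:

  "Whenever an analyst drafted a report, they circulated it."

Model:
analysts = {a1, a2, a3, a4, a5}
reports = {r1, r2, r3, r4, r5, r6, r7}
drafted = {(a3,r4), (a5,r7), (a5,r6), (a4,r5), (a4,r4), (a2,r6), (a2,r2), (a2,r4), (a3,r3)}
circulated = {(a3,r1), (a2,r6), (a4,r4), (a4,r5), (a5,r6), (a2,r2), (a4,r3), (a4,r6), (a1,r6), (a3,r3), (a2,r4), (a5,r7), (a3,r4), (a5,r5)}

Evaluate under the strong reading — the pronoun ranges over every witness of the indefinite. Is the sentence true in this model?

True

"it" takes "a report" as antecedent — a donkey pronoun bound across the clause boundary.
Strong reading: for every (a,r) with drafted(a,r), circulated(a,r).
Restrictor pairs: (a2,r2) ✓  (a2,r4) ✓  (a2,r6) ✓  (a3,r3) ✓  (a3,r4) ✓  (a4,r4) ✓  (a4,r5) ✓  (a5,r6) ✓  (a5,r7) ✓
Every restrictor pair satisfies the scope.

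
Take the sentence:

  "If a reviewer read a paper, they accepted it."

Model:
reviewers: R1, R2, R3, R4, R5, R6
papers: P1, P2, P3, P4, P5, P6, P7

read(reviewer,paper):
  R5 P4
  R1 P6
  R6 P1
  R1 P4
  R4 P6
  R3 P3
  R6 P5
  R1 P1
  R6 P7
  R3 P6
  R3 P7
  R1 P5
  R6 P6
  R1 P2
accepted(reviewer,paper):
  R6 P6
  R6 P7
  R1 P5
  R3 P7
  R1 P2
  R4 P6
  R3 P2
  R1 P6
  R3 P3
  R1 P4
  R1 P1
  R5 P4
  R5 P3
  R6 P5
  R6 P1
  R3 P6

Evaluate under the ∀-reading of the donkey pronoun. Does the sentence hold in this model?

True

"it" takes "a paper" as antecedent — a donkey pronoun bound across the clause boundary.
Strong reading: for every (r,p) with read(r,p), accepted(r,p).
Restrictor pairs: (R1,P1) ✓  (R1,P2) ✓  (R1,P4) ✓  (R1,P5) ✓  (R1,P6) ✓  (R3,P3) ✓  (R3,P6) ✓  (R3,P7) ✓  (R4,P6) ✓  (R5,P4) ✓  (R6,P1) ✓  (R6,P5) ✓  (R6,P6) ✓  (R6,P7) ✓
Every restrictor pair satisfies the scope.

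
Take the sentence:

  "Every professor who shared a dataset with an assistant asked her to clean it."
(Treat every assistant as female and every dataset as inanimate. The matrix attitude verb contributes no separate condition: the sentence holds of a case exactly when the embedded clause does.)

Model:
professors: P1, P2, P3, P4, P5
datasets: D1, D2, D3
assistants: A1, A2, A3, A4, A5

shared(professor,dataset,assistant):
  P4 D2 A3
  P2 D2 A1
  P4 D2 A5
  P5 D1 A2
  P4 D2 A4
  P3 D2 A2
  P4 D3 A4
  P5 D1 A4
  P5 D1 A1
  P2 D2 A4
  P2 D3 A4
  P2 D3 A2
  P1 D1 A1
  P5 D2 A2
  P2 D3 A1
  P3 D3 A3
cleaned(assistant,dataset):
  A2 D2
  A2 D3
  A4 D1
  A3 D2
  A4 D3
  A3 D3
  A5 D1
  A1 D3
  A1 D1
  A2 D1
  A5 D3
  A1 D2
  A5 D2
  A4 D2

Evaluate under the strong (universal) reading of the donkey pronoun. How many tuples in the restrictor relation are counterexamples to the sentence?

"her" takes "an assistant" as antecedent and "it" takes "a dataset"; both are donkey pronouns co-varying with the restrictor.
Strong reading: for every (p,d,a) with shared(p,d,a), cleaned(a,d).
Restrictor triples: (P1,D1,A1)→cleaned(A1,D1) ✓  (P2,D2,A1)→cleaned(A1,D2) ✓  (P2,D2,A4)→cleaned(A4,D2) ✓  (P2,D3,A1)→cleaned(A1,D3) ✓  (P2,D3,A2)→cleaned(A2,D3) ✓  (P2,D3,A4)→cleaned(A4,D3) ✓  (P3,D2,A2)→cleaned(A2,D2) ✓  (P3,D3,A3)→cleaned(A3,D3) ✓  (P4,D2,A3)→cleaned(A3,D2) ✓  (P4,D2,A4)→cleaned(A4,D2) ✓  (P4,D2,A5)→cleaned(A5,D2) ✓  (P4,D3,A4)→cleaned(A4,D3) ✓  (P5,D1,A1)→cleaned(A1,D1) ✓  (P5,D1,A2)→cleaned(A2,D1) ✓  (P5,D1,A4)→cleaned(A4,D1) ✓  (P5,D2,A2)→cleaned(A2,D2) ✓
Counterexamples (restrictor triples failing the scope): 0.

0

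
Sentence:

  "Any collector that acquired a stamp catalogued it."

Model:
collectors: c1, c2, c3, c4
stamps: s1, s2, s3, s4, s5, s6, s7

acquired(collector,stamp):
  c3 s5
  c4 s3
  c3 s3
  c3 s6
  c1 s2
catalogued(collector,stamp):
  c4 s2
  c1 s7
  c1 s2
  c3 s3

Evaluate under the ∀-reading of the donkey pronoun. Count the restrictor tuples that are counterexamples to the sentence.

"it" takes "a stamp" as antecedent — a donkey pronoun bound across the clause boundary.
Strong reading: for every (c,s) with acquired(c,s), catalogued(c,s).
Restrictor pairs: (c1,s2) ✓  (c3,s3) ✓  (c3,s5) ✗  (c3,s6) ✗  (c4,s3) ✗
Counterexamples (restrictor pairs failing the scope): 3.

3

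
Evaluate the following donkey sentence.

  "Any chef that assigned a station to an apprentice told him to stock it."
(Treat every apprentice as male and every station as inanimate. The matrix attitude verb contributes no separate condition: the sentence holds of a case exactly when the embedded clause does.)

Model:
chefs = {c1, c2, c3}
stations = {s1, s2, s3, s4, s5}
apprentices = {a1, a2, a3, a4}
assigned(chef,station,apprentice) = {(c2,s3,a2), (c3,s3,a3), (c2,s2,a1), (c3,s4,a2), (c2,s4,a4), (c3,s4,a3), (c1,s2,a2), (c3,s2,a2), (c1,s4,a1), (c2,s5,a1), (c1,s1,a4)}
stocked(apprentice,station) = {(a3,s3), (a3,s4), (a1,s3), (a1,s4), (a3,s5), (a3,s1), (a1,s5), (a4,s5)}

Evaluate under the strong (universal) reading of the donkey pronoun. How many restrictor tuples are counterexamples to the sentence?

"him" takes "an apprentice" as antecedent and "it" takes "a station"; both are donkey pronouns co-varying with the restrictor.
Strong reading: for every (c,s,a) with assigned(c,s,a), stocked(a,s).
Restrictor triples: (c1,s1,a4)→stocked(a4,s1) ✗  (c1,s2,a2)→stocked(a2,s2) ✗  (c1,s4,a1)→stocked(a1,s4) ✓  (c2,s2,a1)→stocked(a1,s2) ✗  (c2,s3,a2)→stocked(a2,s3) ✗  (c2,s4,a4)→stocked(a4,s4) ✗  (c2,s5,a1)→stocked(a1,s5) ✓  (c3,s2,a2)→stocked(a2,s2) ✗  (c3,s3,a3)→stocked(a3,s3) ✓  (c3,s4,a2)→stocked(a2,s4) ✗  (c3,s4,a3)→stocked(a3,s4) ✓
Counterexamples (restrictor triples failing the scope): 7.

7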